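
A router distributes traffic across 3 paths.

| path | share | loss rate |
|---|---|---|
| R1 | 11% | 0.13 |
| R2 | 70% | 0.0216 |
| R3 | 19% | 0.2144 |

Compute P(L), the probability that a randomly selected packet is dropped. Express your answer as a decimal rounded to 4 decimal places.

0.0702

By the law of total probability,
P(L) = P(L|R1)·P(R1) + P(L|R2)·P(R2) + P(L|R3)·P(R3)
      = 0.13·0.11 + 0.0216·0.7 + 0.2144·0.19
      = 0.0143 + 0.01512 + 0.040736 = 0.070156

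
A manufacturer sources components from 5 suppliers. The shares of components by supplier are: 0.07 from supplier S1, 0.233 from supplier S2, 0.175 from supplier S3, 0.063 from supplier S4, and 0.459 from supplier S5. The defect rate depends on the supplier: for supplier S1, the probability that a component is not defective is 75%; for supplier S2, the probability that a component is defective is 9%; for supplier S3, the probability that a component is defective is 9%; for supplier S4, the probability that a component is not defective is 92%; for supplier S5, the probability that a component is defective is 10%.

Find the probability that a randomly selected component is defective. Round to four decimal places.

0.1052

P(D|S1) = 1 − 0.75 = 0.25.
P(D|S4) = 1 − 0.92 = 0.08.
P(D) = P(D|S1)·P(S1) + P(D|S2)·P(S2) + P(D|S3)·P(S3) + P(D|S4)·P(S4) + P(D|S5)·P(S5)
      = 0.25·0.07 + 0.09·0.233 + 0.09·0.175 + 0.08·0.063 + 0.1·0.459
      = 0.0175 + 0.02097 + 0.01575 + 0.00504 + 0.0459 = 0.10516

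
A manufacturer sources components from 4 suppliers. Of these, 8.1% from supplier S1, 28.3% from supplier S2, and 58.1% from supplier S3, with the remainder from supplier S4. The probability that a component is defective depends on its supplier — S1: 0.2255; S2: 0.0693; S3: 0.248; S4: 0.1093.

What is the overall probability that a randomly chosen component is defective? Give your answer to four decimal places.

0.1880

P(S4) = 1 − (0.081 + 0.283 + 0.581) = 0.055.
P(D) = P(D|S1)·P(S1) + P(D|S2)·P(S2) + P(D|S3)·P(S3) + P(D|S4)·P(S4)
      = 0.2255·0.081 + 0.0693·0.283 + 0.248·0.581 + 0.1093·0.055
      = 0.0182655 + 0.0196119 + 0.144088 + 0.0060115 = 0.1879769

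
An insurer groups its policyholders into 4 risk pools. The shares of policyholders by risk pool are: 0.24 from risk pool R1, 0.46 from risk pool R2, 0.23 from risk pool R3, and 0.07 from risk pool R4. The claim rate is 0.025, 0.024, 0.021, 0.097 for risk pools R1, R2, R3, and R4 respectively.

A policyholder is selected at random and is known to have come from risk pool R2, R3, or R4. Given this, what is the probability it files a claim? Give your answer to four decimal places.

Let S = {R2, R3, R4}.
P(S) = 0.46 + 0.23 + 0.07 = 0.76.
P(C ∩ S) = 0.024·0.46 + 0.021·0.23 + 0.097·0.07 = 0.01104 + 0.00483 + 0.00679 = 0.02266.
P(C | S) = 0.02266 / 0.76 = 0.029816…

P(C|S) ≈ 0.0298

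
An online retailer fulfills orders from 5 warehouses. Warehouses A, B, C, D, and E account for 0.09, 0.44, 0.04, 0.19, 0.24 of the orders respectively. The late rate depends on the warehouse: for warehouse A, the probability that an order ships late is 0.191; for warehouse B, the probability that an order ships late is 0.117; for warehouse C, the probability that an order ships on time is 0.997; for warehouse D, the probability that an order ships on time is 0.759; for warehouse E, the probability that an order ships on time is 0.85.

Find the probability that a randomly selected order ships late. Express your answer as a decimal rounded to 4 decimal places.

P(L|C) = 1 − 0.997 = 0.003.
P(L|D) = 1 − 0.759 = 0.241.
P(L|E) = 1 − 0.85 = 0.15.
Summing over the partition,
P(L) = P(L|A)·P(A) + P(L|B)·P(B) + P(L|C)·P(C) + P(L|D)·P(D) + P(L|E)·P(E)
      = 0.191·0.09 + 0.117·0.44 + 0.003·0.04 + 0.241·0.19 + 0.15·0.24
      = 0.01719 + 0.05148 + 0.00012 + 0.04579 + 0.036 = 0.15058

0.1506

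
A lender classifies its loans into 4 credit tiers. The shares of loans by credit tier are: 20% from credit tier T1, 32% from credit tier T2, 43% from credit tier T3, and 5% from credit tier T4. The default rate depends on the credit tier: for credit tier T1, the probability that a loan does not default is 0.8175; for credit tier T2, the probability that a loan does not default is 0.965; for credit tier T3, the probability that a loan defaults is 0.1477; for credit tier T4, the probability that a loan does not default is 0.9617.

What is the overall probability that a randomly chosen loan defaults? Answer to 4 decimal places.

0.1131

P(D|T1) = 1 − 0.8175 = 0.1825.
P(D|T2) = 1 − 0.965 = 0.035.
P(D|T4) = 1 − 0.9617 = 0.0383.
P(D) = P(D|T1)·P(T1) + P(D|T2)·P(T2) + P(D|T3)·P(T3) + P(D|T4)·P(T4)
      = 0.1825·0.2 + 0.035·0.32 + 0.1477·0.43 + 0.0383·0.05
      = 0.0365 + 0.0112 + 0.063511 + 0.001915 = 0.113126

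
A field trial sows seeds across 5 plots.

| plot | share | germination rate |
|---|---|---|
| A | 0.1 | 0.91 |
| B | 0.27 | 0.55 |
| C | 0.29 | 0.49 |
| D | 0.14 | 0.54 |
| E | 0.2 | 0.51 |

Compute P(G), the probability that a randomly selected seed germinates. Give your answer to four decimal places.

P(G) = P(G|A)·P(A) + P(G|B)·P(B) + P(G|C)·P(C) + P(G|D)·P(D) + P(G|E)·P(E)
      = 0.91·0.1 + 0.55·0.27 + 0.49·0.29 + 0.54·0.14 + 0.51·0.2
      = 0.091 + 0.1485 + 0.1421 + 0.0756 + 0.102 = 0.5592

0.5592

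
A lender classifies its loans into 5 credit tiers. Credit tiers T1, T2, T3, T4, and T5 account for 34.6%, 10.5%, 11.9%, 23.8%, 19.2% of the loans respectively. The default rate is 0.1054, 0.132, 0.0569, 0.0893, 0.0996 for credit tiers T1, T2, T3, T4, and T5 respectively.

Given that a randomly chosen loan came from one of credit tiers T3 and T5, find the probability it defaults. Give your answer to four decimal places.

Let S = {T3, T5}.
P(S) = 0.119 + 0.192 = 0.311.
P(D ∩ S) = 0.0569·0.119 + 0.0996·0.192 = 0.0067711 + 0.0191232 = 0.0258943.
P(D | S) = 0.0258943 / 0.311 = 0.083261…

P(D|S) ≈ 0.0833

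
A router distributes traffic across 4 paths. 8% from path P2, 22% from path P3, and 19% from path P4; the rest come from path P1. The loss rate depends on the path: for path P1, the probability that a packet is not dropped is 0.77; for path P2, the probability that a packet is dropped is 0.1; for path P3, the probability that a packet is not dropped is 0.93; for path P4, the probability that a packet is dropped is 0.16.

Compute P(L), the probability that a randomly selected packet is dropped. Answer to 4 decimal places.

P(P1) = 1 − (0.08 + 0.22 + 0.19) = 0.51.
P(L|P1) = 1 − 0.77 = 0.23.
P(L|P3) = 1 − 0.93 = 0.07.
P(L) = P(L|P1)·P(P1) + P(L|P2)·P(P2) + P(L|P3)·P(P3) + P(L|P4)·P(P4)
      = 0.23·0.51 + 0.1·0.08 + 0.07·0.22 + 0.16·0.19
      = 0.1173 + 0.008 + 0.0154 + 0.0304 = 0.1711

0.1711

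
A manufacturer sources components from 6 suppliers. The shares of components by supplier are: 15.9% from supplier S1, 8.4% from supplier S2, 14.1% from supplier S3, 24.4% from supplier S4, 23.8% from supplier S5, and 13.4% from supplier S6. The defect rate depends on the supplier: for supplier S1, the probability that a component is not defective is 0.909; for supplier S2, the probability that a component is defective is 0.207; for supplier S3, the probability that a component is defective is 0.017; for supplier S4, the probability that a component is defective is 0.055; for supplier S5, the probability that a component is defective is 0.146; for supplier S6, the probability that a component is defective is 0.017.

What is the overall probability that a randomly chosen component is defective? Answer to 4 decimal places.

P(D|S1) = 1 − 0.909 = 0.091.
P(D) = P(D|S1)·P(S1) + P(D|S2)·P(S2) + P(D|S3)·P(S3) + P(D|S4)·P(S4) + P(D|S5)·P(S5) + P(D|S6)·P(S6)
      = 0.091·0.159 + 0.207·0.084 + 0.017·0.141 + 0.055·0.244 + 0.146·0.238 + 0.017·0.134
      = 0.014469 + 0.017388 + 0.002397 + 0.01342 + 0.034748 + 0.002278 = 0.0847

P(D) ≈ 0.0847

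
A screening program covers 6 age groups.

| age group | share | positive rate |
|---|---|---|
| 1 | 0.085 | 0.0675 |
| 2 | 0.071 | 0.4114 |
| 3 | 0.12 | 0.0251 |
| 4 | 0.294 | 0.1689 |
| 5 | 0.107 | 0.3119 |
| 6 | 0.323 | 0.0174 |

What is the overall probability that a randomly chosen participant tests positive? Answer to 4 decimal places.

P(T) = P(T|1)·P(1) + P(T|2)·P(2) + P(T|3)·P(3) + P(T|4)·P(4) + P(T|5)·P(5) + P(T|6)·P(6)
      = 0.0675·0.085 + 0.4114·0.071 + 0.0251·0.12 + 0.1689·0.294 + 0.3119·0.107 + 0.0174·0.323
      = 0.0057375 + 0.0292094 + 0.003012 + 0.0496566 + 0.0333733 + 0.0056202 = 0.126609

P(T) ≈ 0.1266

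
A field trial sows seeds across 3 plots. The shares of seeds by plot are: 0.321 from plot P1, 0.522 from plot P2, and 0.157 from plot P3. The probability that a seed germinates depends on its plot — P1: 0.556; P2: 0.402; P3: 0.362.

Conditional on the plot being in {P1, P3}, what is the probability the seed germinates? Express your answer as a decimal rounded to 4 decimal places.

0.4923

Let S = {P1, P3}.
P(S) = 0.321 + 0.157 = 0.478.
P(G ∩ S) = 0.556·0.321 + 0.362·0.157 = 0.178476 + 0.056834 = 0.23531.
P(G | S) = 0.23531 / 0.478 = 0.492280…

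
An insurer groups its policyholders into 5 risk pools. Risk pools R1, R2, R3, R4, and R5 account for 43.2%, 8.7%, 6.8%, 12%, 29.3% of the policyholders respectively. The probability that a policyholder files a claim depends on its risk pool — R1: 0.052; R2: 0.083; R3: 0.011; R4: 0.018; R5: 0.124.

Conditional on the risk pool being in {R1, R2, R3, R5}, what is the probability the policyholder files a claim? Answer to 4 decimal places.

0.0759

Let S = {R1, R2, R3, R5}.
P(S) = 0.432 + 0.087 + 0.068 + 0.293 = 0.88.
P(C ∩ S) = 0.052·0.432 + 0.083·0.087 + 0.011·0.068 + 0.124·0.293 = 0.022464 + 0.007221 + 0.000748 + 0.036332 = 0.066765.
P(C | S) = 0.066765 / 0.88 = 0.075869…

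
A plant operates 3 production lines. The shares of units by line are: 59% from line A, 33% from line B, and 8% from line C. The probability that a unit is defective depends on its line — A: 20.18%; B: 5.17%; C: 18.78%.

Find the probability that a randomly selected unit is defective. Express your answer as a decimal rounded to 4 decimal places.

P(D) = P(D|A)·P(A) + P(D|B)·P(B) + P(D|C)·P(C)
      = 0.2018·0.59 + 0.0517·0.33 + 0.1878·0.08
      = 0.119062 + 0.017061 + 0.015024 = 0.151147

P(D) ≈ 0.1511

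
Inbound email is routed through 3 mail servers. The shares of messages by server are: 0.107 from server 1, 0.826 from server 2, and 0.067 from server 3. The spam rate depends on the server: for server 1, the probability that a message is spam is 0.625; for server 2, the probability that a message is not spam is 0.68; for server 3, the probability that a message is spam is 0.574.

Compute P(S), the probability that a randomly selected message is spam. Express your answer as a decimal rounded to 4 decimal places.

P(S|2) = 1 − 0.68 = 0.32.
P(S) = P(S|1)·P(1) + P(S|2)·P(2) + P(S|3)·P(3)
      = 0.625·0.107 + 0.32·0.826 + 0.574·0.067
      = 0.066875 + 0.26432 + 0.038458 = 0.369653

P(S) ≈ 0.3697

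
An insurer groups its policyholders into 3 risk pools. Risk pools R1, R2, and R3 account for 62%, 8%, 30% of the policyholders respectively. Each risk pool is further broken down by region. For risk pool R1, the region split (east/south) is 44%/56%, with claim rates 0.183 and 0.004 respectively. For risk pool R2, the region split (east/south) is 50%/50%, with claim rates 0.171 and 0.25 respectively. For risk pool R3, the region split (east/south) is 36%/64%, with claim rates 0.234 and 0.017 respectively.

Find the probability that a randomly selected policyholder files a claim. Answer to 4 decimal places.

P(C) ≈ 0.0967

P(C|R1) = 0.44·0.183 + 0.56·0.004 = 0.08052 + 0.00224 = 0.08276
P(C|R2) = 0.5·0.171 + 0.5·0.25 = 0.0855 + 0.125 = 0.2105
P(C|R3) = 0.36·0.234 + 0.64·0.017 = 0.08424 + 0.01088 = 0.09512
By total probability over the outer partition,
P(C) = 0.62·0.08276 + 0.08·0.2105 + 0.3·0.09512
      = 0.0513112 + 0.01684 + 0.028536 = 0.0966872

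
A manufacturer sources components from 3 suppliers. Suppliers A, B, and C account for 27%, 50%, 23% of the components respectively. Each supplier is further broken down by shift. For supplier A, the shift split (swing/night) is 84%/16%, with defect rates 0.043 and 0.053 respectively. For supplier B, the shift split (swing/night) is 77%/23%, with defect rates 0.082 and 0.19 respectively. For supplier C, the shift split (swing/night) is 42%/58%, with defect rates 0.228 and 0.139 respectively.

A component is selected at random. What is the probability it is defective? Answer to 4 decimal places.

0.1060

P(D|A) = 0.84·0.043 + 0.16·0.053 = 0.03612 + 0.00848 = 0.0446
P(D|B) = 0.77·0.082 + 0.23·0.19 = 0.06314 + 0.0437 = 0.10684
P(D|C) = 0.42·0.228 + 0.58·0.139 = 0.09576 + 0.08062 = 0.17638
By total probability over the outer partition,
P(D) = 0.27·0.0446 + 0.5·0.10684 + 0.23·0.17638
      = 0.012042 + 0.05342 + 0.0405674 = 0.1060294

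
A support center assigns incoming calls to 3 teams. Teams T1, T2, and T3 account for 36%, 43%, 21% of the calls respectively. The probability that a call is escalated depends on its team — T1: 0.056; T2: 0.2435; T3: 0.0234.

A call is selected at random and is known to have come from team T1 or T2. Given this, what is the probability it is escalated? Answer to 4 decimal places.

P(E|S) ≈ 0.1581

Let S = {T1, T2}.
P(S) = 0.36 + 0.43 = 0.79.
P(E ∩ S) = 0.056·0.36 + 0.2435·0.43 = 0.02016 + 0.104705 = 0.124865.
P(E | S) = 0.124865 / 0.79 = 0.158057…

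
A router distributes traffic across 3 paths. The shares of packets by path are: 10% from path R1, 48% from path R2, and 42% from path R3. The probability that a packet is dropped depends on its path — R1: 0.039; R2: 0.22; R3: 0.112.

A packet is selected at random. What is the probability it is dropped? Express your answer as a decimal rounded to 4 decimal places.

P(L) ≈ 0.1565

By the law of total probability,
P(L) = P(L|R1)·P(R1) + P(L|R2)·P(R2) + P(L|R3)·P(R3)
      = 0.039·0.1 + 0.22·0.48 + 0.112·0.42
      = 0.0039 + 0.1056 + 0.04704 = 0.15654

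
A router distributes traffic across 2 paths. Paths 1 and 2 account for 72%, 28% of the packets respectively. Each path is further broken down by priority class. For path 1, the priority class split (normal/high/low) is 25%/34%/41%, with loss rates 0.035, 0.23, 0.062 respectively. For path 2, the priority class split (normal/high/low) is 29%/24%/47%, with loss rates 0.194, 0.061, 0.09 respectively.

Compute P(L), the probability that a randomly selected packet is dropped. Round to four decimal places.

P(L|1) = 0.25·0.035 + 0.34·0.23 + 0.41·0.062 = 0.00875 + 0.0782 + 0.02542 = 0.11237
P(L|2) = 0.29·0.194 + 0.24·0.061 + 0.47·0.09 = 0.05626 + 0.01464 + 0.0423 = 0.1132
By total probability over the outer partition,
P(L) = 0.72·0.11237 + 0.28·0.1132
      = 0.0809064 + 0.031696 = 0.1126024

0.1126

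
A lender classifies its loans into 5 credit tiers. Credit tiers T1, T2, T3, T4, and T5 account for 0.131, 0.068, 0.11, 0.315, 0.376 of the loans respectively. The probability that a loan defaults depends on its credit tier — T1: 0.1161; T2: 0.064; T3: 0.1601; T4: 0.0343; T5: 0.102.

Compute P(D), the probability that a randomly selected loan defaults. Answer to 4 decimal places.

Summing over the partition,
P(D) = P(D|T1)·P(T1) + P(D|T2)·P(T2) + P(D|T3)·P(T3) + P(D|T4)·P(T4) + P(D|T5)·P(T5)
      = 0.1161·0.131 + 0.064·0.068 + 0.1601·0.11 + 0.0343·0.315 + 0.102·0.376
      = 0.0152091 + 0.004352 + 0.017611 + 0.0108045 + 0.038352 = 0.0863286

0.0863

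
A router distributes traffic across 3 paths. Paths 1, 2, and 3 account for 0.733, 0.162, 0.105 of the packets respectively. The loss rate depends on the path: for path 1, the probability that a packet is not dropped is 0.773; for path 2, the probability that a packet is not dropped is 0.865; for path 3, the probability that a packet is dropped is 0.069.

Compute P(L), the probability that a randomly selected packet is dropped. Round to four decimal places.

P(L) ≈ 0.1955

P(L|1) = 1 − 0.773 = 0.227.
P(L|2) = 1 − 0.865 = 0.135.
Using total probability over the partition,
P(L) = P(L|1)·P(1) + P(L|2)·P(2) + P(L|3)·P(3)
      = 0.227·0.733 + 0.135·0.162 + 0.069·0.105
      = 0.166391 + 0.02187 + 0.007245 = 0.195506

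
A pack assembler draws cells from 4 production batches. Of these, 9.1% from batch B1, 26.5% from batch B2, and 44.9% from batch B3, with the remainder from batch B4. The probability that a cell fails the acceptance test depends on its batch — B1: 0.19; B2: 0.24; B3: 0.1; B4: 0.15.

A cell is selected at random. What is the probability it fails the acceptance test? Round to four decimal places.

P(B4) = 1 − (0.091 + 0.265 + 0.449) = 0.195.
P(F) = P(F|B1)·P(B1) + P(F|B2)·P(B2) + P(F|B3)·P(B3) + P(F|B4)·P(B4)
      = 0.19·0.091 + 0.24·0.265 + 0.1·0.449 + 0.15·0.195
      = 0.01729 + 0.0636 + 0.0449 + 0.02925 = 0.15504

0.1550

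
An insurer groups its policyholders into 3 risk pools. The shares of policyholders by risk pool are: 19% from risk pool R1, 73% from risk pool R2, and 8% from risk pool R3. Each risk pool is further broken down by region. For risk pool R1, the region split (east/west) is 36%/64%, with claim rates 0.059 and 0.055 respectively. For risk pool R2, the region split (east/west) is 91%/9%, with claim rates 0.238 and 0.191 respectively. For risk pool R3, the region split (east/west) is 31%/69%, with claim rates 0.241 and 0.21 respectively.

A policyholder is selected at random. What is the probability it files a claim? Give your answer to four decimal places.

P(C|R1) = 0.36·0.059 + 0.64·0.055 = 0.02124 + 0.0352 = 0.05644
P(C|R2) = 0.91·0.238 + 0.09·0.191 = 0.21658 + 0.01719 = 0.23377
P(C|R3) = 0.31·0.241 + 0.69·0.21 = 0.07471 + 0.1449 = 0.21961
Then overall,
P(C) = 0.19·0.05644 + 0.73·0.23377 + 0.08·0.21961
      = 0.0107236 + 0.1706521 + 0.0175688 = 0.1989445

P(C) ≈ 0.1989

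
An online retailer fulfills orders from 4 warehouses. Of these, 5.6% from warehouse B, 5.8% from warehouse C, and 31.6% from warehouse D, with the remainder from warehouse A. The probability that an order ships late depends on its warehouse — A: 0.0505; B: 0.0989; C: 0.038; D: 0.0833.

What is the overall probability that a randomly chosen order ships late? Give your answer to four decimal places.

P(L) ≈ 0.0629

P(A) = 1 − (0.056 + 0.058 + 0.316) = 0.57.
Summing over the partition,
P(L) = P(L|A)·P(A) + P(L|B)·P(B) + P(L|C)·P(C) + P(L|D)·P(D)
      = 0.0505·0.57 + 0.0989·0.056 + 0.038·0.058 + 0.0833·0.316
      = 0.028785 + 0.0055384 + 0.002204 + 0.0263228 = 0.0628502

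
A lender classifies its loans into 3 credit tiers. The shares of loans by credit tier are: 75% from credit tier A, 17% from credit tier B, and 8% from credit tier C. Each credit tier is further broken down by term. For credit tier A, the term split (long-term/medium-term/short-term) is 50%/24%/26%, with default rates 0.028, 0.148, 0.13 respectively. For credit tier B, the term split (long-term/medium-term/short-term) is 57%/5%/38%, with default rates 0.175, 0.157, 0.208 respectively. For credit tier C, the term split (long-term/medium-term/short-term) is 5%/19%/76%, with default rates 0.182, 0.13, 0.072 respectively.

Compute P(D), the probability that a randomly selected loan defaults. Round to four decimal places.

0.1013

P(D|A) = 0.5·0.028 + 0.24·0.148 + 0.26·0.13 = 0.014 + 0.03552 + 0.0338 = 0.08332
P(D|B) = 0.57·0.175 + 0.05·0.157 + 0.38·0.208 = 0.09975 + 0.00785 + 0.07904 = 0.18664
P(D|C) = 0.05·0.182 + 0.19·0.13 + 0.76·0.072 = 0.0091 + 0.0247 + 0.05472 = 0.08852
Then overall,
P(D) = 0.75·0.08332 + 0.17·0.18664 + 0.08·0.08852
      = 0.06249 + 0.0317288 + 0.0070816 = 0.1013004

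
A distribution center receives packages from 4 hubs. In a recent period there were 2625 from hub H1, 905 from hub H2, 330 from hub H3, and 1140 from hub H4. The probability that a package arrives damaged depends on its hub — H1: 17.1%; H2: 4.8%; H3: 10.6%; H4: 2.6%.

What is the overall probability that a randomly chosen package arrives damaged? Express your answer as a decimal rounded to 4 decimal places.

Total: 2625 + 905 + 330 + 1140 = 5000.
P(H1) = 2625/5000 = 0.525. P(H2) = 905/5000 = 0.181. P(H3) = 330/5000 = 0.066. P(H4) = 1140/5000 = 0.228.
P(D) = P(D|H1)·P(H1) + P(D|H2)·P(H2) + P(D|H3)·P(H3) + P(D|H4)·P(H4)
      = 0.171·0.525 + 0.048·0.181 + 0.106·0.066 + 0.026·0.228
      = 0.089775 + 0.008688 + 0.006996 + 0.005928 = 0.111387

0.1114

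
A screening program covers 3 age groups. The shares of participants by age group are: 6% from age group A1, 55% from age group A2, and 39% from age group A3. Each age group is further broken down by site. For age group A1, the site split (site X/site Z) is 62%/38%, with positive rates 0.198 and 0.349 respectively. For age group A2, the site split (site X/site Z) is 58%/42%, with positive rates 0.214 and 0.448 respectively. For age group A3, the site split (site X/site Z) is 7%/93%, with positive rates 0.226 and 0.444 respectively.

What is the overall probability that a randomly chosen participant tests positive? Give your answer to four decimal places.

P(T|A1) = 0.62·0.198 + 0.38·0.349 = 0.12276 + 0.13262 = 0.25538
P(T|A2) = 0.58·0.214 + 0.42·0.448 = 0.12412 + 0.18816 = 0.31228
P(T|A3) = 0.07·0.226 + 0.93·0.444 = 0.01582 + 0.41292 = 0.42874
By total probability over the outer partition,
P(T) = 0.06·0.25538 + 0.55·0.31228 + 0.39·0.42874
      = 0.0153228 + 0.171754 + 0.1672086 = 0.3542854

0.3543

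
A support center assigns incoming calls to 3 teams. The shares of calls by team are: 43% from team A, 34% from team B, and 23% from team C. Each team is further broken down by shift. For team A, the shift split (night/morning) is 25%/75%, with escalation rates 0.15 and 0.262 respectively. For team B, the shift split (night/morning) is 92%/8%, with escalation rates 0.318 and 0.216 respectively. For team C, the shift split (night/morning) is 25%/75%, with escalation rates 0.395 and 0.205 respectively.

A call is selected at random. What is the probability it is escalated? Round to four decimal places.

P(E|A) = 0.25·0.15 + 0.75·0.262 = 0.0375 + 0.1965 = 0.234
P(E|B) = 0.92·0.318 + 0.08·0.216 = 0.29256 + 0.01728 = 0.30984
P(E|C) = 0.25·0.395 + 0.75·0.205 = 0.09875 + 0.15375 = 0.2525
By total probability over the outer partition,
P(E) = 0.43·0.234 + 0.34·0.30984 + 0.23·0.2525
      = 0.10062 + 0.1053456 + 0.058075 = 0.2640406

0.2640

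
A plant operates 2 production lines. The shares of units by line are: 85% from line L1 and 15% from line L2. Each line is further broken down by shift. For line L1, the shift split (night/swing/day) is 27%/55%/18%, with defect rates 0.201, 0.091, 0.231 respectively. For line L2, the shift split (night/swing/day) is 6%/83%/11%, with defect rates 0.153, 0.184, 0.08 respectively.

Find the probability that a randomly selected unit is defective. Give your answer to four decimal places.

0.1496

P(D|L1) = 0.27·0.201 + 0.55·0.091 + 0.18·0.231 = 0.05427 + 0.05005 + 0.04158 = 0.1459
P(D|L2) = 0.06·0.153 + 0.83·0.184 + 0.11·0.08 = 0.00918 + 0.15272 + 0.0088 = 0.1707
Then overall,
P(D) = 0.85·0.1459 + 0.15·0.1707
      = 0.124015 + 0.025605 = 0.14962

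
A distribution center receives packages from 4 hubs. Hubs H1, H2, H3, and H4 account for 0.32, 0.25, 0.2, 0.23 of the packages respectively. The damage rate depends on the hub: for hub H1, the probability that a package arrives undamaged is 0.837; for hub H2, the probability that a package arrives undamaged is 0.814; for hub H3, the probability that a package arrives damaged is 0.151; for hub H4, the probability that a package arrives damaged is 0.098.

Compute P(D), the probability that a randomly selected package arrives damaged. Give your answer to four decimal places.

P(D) ≈ 0.1514

P(D|H1) = 1 − 0.837 = 0.163.
P(D|H2) = 1 − 0.814 = 0.186.
Using total probability over the partition,
P(D) = P(D|H1)·P(H1) + P(D|H2)·P(H2) + P(D|H3)·P(H3) + P(D|H4)·P(H4)
      = 0.163·0.32 + 0.186·0.25 + 0.151·0.2 + 0.098·0.23
      = 0.05216 + 0.0465 + 0.0302 + 0.02254 = 0.1514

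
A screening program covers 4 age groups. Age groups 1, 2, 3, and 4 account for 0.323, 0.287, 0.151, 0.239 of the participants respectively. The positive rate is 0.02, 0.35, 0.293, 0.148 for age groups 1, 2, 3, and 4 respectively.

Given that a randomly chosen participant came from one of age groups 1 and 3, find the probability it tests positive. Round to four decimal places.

P(T|S) ≈ 0.1070

Let S = {1, 3}.
P(S) = 0.323 + 0.151 = 0.474.
P(T ∩ S) = 0.02·0.323 + 0.293·0.151 = 0.00646 + 0.044243 = 0.050703.
P(T | S) = 0.050703 / 0.474 = 0.106968…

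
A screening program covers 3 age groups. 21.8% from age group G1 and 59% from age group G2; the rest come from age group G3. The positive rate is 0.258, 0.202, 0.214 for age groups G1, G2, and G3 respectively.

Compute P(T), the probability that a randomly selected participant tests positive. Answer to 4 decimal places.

0.2165

P(G3) = 1 − (0.218 + 0.59) = 0.192.
P(T) = P(T|G1)·P(G1) + P(T|G2)·P(G2) + P(T|G3)·P(G3)
      = 0.258·0.218 + 0.202·0.59 + 0.214·0.192
      = 0.056244 + 0.11918 + 0.041088 = 0.216512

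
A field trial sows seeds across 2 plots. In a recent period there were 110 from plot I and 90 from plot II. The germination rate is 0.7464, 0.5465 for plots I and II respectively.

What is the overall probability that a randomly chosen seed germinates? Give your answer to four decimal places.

0.6564

Total: 110 + 90 = 200.
P(I) = 110/200 = 0.55. P(II) = 90/200 = 0.45.
Summing over the partition,
P(G) = P(G|I)·P(I) + P(G|II)·P(II)
      = 0.7464·0.55 + 0.5465·0.45
      = 0.41052 + 0.245925 = 0.656445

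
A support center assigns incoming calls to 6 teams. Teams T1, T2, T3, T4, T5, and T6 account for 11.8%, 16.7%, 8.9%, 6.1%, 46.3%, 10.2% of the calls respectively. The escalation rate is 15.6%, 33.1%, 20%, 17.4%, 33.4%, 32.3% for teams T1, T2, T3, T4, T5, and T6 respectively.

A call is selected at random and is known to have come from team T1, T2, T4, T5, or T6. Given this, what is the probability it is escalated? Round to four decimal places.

Let S = {T1, T2, T4, T5, T6}.
P(S) = 0.118 + 0.167 + 0.061 + 0.463 + 0.102 = 0.911.
P(E ∩ S) = 0.156·0.118 + 0.331·0.167 + 0.174·0.061 + 0.334·0.463 + 0.323·0.102 = 0.018408 + 0.055277 + 0.010614 + 0.154642 + 0.032946 = 0.271887.
P(E | S) = 0.271887 / 0.911 = 0.298449…

P(E|S) ≈ 0.2984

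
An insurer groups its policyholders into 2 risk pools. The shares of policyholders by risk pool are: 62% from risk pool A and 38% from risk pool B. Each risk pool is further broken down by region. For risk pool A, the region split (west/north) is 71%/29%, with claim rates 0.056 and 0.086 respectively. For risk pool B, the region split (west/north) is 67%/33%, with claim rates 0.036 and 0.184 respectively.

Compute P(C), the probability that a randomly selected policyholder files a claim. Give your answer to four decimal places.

P(C|A) = 0.71·0.056 + 0.29·0.086 = 0.03976 + 0.02494 = 0.0647
P(C|B) = 0.67·0.036 + 0.33·0.184 = 0.02412 + 0.06072 = 0.08484
Then overall,
P(C) = 0.62·0.0647 + 0.38·0.08484
      = 0.040114 + 0.0322392 = 0.0723532

P(C) ≈ 0.0724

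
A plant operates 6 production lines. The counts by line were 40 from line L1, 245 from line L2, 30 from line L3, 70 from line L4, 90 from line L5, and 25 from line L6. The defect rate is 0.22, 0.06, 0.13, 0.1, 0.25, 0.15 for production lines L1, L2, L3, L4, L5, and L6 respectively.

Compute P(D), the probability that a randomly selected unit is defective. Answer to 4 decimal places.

P(D) ≈ 0.1213

Total: 40 + 245 + 30 + 70 + 90 + 25 = 500.
P(L1) = 40/500 = 0.08. P(L2) = 245/500 = 0.49. P(L3) = 30/500 = 0.06. P(L4) = 70/500 = 0.14. P(L5) = 90/500 = 0.18. P(L6) = 25/500 = 0.05.
Summing over the partition,
P(D) = P(D|L1)·P(L1) + P(D|L2)·P(L2) + P(D|L3)·P(L3) + P(D|L4)·P(L4) + P(D|L5)·P(L5) + P(D|L6)·P(L6)
      = 0.22·0.08 + 0.06·0.49 + 0.13·0.06 + 0.1·0.14 + 0.25·0.18 + 0.15·0.05
      = 0.0176 + 0.0294 + 0.0078 + 0.014 + 0.045 + 0.0075 = 0.1213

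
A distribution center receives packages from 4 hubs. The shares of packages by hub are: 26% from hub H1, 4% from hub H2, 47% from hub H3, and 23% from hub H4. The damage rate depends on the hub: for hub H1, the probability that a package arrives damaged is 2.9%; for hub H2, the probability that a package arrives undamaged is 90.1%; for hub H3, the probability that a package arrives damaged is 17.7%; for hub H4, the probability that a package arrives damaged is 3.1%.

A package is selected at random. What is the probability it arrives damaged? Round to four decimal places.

P(D) ≈ 0.1018

P(D|H2) = 1 − 0.901 = 0.099.
Using total probability over the partition,
P(D) = P(D|H1)·P(H1) + P(D|H2)·P(H2) + P(D|H3)·P(H3) + P(D|H4)·P(H4)
      = 0.029·0.26 + 0.099·0.04 + 0.177·0.47 + 0.031·0.23
      = 0.00754 + 0.00396 + 0.08319 + 0.00713 = 0.10182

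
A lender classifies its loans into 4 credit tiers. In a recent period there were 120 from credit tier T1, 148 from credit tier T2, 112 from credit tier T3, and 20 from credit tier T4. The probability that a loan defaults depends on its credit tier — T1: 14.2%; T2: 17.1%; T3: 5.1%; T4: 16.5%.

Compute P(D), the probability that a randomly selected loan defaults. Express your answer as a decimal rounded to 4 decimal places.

Total: 120 + 148 + 112 + 20 = 400.
P(T1) = 120/400 = 0.3. P(T2) = 148/400 = 0.37. P(T3) = 112/400 = 0.28. P(T4) = 20/400 = 0.05.
Summing over the partition,
P(D) = P(D|T1)·P(T1) + P(D|T2)·P(T2) + P(D|T3)·P(T3) + P(D|T4)·P(T4)
      = 0.142·0.3 + 0.171·0.37 + 0.051·0.28 + 0.165·0.05
      = 0.0426 + 0.06327 + 0.01428 + 0.00825 = 0.1284

P(D) ≈ 0.1284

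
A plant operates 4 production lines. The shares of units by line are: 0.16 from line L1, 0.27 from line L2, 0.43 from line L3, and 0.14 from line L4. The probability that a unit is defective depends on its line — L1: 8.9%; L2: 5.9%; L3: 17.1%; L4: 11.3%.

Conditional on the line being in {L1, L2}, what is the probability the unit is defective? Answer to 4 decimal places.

Let S = {L1, L2}.
P(S) = 0.16 + 0.27 = 0.43.
P(D ∩ S) = 0.089·0.16 + 0.059·0.27 = 0.01424 + 0.01593 = 0.03017.
P(D | S) = 0.03017 / 0.43 = 0.070163…

0.0702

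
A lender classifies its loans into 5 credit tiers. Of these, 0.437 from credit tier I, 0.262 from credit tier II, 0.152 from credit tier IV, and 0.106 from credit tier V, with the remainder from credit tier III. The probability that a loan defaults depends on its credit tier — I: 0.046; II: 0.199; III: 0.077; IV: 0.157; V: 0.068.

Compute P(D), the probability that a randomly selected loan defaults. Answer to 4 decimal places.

0.1066

P(III) = 1 − (0.437 + 0.262 + 0.152 + 0.106) = 0.043.
By the law of total probability,
P(D) = P(D|I)·P(I) + P(D|II)·P(II) + P(D|III)·P(III) + P(D|IV)·P(IV) + P(D|V)·P(V)
      = 0.046·0.437 + 0.199·0.262 + 0.077·0.043 + 0.157·0.152 + 0.068·0.106
      = 0.020102 + 0.052138 + 0.003311 + 0.023864 + 0.007208 = 0.106623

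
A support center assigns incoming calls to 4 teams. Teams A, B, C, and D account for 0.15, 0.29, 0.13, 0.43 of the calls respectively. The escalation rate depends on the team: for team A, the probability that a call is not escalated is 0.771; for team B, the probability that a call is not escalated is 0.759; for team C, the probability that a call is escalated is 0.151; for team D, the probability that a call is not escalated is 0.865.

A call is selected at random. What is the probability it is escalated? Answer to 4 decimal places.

P(E) ≈ 0.1819

P(E|A) = 1 − 0.771 = 0.229.
P(E|B) = 1 − 0.759 = 0.241.
P(E|D) = 1 − 0.865 = 0.135.
Summing over the partition,
P(E) = P(E|A)·P(A) + P(E|B)·P(B) + P(E|C)·P(C) + P(E|D)·P(D)
      = 0.229·0.15 + 0.241·0.29 + 0.151·0.13 + 0.135·0.43
      = 0.03435 + 0.06989 + 0.01963 + 0.05805 = 0.18192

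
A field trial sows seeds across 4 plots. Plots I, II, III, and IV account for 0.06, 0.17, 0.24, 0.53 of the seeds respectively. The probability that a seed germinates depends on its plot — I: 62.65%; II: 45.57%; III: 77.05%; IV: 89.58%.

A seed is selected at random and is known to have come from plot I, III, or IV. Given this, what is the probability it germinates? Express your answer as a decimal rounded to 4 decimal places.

Let S = {I, III, IV}.
P(S) = 0.06 + 0.24 + 0.53 = 0.83.
P(G ∩ S) = 0.6265·0.06 + 0.7705·0.24 + 0.8958·0.53 = 0.03759 + 0.18492 + 0.474774 = 0.697284.
P(G | S) = 0.697284 / 0.83 = 0.840101…

P(G|S) ≈ 0.8401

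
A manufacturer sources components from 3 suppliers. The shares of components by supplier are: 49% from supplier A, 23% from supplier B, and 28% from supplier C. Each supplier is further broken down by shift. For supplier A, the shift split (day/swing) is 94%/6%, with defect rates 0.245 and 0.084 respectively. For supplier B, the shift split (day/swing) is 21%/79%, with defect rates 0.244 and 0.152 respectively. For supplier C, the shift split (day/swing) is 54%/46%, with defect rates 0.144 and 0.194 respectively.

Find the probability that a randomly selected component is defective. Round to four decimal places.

P(D|A) = 0.94·0.245 + 0.06·0.084 = 0.2303 + 0.00504 = 0.23534
P(D|B) = 0.21·0.244 + 0.79·0.152 = 0.05124 + 0.12008 = 0.17132
P(D|C) = 0.54·0.144 + 0.46·0.194 = 0.07776 + 0.08924 = 0.167
Then overall,
P(D) = 0.49·0.23534 + 0.23·0.17132 + 0.28·0.167
      = 0.1153166 + 0.0394036 + 0.04676 = 0.2014802

0.2015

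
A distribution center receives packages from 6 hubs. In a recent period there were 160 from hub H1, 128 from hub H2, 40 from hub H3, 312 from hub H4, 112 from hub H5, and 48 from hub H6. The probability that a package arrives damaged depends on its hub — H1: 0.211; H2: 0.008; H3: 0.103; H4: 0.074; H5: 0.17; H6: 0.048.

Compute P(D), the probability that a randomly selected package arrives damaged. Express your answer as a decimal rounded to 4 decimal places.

P(D) ≈ 0.1042

Total: 160 + 128 + 40 + 312 + 112 + 48 = 800.
P(H1) = 160/800 = 0.2. P(H2) = 128/800 = 0.16. P(H3) = 40/800 = 0.05. P(H4) = 312/800 = 0.39. P(H5) = 112/800 = 0.14. P(H6) = 48/800 = 0.06.
By the law of total probability,
P(D) = P(D|H1)·P(H1) + P(D|H2)·P(H2) + P(D|H3)·P(H3) + P(D|H4)·P(H4) + P(D|H5)·P(H5) + P(D|H6)·P(H6)
      = 0.211·0.2 + 0.008·0.16 + 0.103·0.05 + 0.074·0.39 + 0.17·0.14 + 0.048·0.06
      = 0.0422 + 0.00128 + 0.00515 + 0.02886 + 0.0238 + 0.00288 = 0.10417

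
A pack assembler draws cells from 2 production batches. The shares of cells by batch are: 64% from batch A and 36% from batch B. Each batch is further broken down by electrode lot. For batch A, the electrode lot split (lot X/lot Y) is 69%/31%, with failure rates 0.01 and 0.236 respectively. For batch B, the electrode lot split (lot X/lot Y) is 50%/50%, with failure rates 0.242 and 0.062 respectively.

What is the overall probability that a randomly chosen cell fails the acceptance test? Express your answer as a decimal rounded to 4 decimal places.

P(F) ≈ 0.1060

P(F|A) = 0.69·0.01 + 0.31·0.236 = 0.0069 + 0.07316 = 0.08006
P(F|B) = 0.5·0.242 + 0.5·0.062 = 0.121 + 0.031 = 0.152
By total probability over the outer partition,
P(F) = 0.64·0.08006 + 0.36·0.152
      = 0.0512384 + 0.05472 = 0.1059584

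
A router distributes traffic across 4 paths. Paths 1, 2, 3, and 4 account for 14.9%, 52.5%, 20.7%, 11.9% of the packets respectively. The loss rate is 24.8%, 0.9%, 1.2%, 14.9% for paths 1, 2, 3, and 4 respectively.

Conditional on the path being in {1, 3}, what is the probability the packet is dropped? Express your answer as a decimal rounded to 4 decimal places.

Let S = {1, 3}.
P(S) = 0.149 + 0.207 = 0.356.
P(L ∩ S) = 0.248·0.149 + 0.012·0.207 = 0.036952 + 0.002484 = 0.039436.
P(L | S) = 0.039436 / 0.356 = 0.110775…

0.1108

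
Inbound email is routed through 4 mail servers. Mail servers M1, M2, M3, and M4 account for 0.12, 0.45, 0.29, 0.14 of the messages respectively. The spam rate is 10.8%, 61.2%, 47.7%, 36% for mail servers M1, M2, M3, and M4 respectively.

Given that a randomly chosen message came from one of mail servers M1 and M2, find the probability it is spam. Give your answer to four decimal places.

0.5059

Let J = {M1, M2}.
P(J) = 0.12 + 0.45 = 0.57.
P(S ∩ J) = 0.108·0.12 + 0.612·0.45 = 0.01296 + 0.2754 = 0.28836.
P(S | J) = 0.28836 / 0.57 = 0.505895…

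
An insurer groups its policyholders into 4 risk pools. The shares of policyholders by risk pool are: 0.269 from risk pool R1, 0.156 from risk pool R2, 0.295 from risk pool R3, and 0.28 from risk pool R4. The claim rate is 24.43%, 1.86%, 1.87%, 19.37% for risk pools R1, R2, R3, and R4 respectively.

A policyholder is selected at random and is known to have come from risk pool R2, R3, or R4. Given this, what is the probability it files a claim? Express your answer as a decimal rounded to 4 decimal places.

Let S = {R2, R3, R4}.
P(S) = 0.156 + 0.295 + 0.28 = 0.731.
P(C ∩ S) = 0.0186·0.156 + 0.0187·0.295 + 0.1937·0.28 = 0.0029016 + 0.0055165 + 0.054236 = 0.0626541.
P(C | S) = 0.0626541 / 0.731 = 0.085710…

P(C|S) ≈ 0.0857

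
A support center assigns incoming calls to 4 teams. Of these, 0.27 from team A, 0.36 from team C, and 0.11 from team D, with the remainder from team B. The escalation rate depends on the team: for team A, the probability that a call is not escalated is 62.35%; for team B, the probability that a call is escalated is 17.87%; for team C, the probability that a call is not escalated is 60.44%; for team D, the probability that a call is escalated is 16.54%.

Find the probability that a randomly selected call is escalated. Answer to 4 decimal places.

P(B) = 1 − (0.27 + 0.36 + 0.11) = 0.26.
P(E|A) = 1 − 0.6235 = 0.3765.
P(E|C) = 1 − 0.6044 = 0.3956.
P(E) = P(E|A)·P(A) + P(E|B)·P(B) + P(E|C)·P(C) + P(E|D)·P(D)
      = 0.3765·0.27 + 0.1787·0.26 + 0.3956·0.36 + 0.1654·0.11
      = 0.101655 + 0.046462 + 0.142416 + 0.018194 = 0.308727

0.3087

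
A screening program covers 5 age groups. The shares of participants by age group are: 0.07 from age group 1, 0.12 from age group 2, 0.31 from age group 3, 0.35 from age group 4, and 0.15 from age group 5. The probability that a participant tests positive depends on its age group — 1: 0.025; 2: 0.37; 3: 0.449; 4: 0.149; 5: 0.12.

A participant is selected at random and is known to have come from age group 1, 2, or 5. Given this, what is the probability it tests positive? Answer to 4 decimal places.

0.1887

Let S = {1, 2, 5}.
P(S) = 0.07 + 0.12 + 0.15 = 0.34.
P(T ∩ S) = 0.025·0.07 + 0.37·0.12 + 0.12·0.15 = 0.00175 + 0.0444 + 0.018 = 0.06415.
P(T | S) = 0.06415 / 0.34 = 0.188676…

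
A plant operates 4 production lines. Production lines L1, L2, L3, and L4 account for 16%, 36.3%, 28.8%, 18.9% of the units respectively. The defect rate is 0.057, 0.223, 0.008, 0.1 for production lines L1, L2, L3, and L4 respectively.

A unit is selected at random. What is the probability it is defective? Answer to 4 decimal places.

P(D) = P(D|L1)·P(L1) + P(D|L2)·P(L2) + P(D|L3)·P(L3) + P(D|L4)·P(L4)
      = 0.057·0.16 + 0.223·0.363 + 0.008·0.288 + 0.1·0.189
      = 0.00912 + 0.080949 + 0.002304 + 0.0189 = 0.111273

0.1113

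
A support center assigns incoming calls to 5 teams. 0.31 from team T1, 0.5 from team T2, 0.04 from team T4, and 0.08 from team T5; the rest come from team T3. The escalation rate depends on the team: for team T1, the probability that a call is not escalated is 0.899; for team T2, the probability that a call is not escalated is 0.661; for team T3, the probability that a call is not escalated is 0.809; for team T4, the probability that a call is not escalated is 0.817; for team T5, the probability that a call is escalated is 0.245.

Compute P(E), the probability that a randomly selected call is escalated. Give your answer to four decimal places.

0.2411

P(T3) = 1 − (0.31 + 0.5 + 0.04 + 0.08) = 0.07.
P(E|T1) = 1 − 0.899 = 0.101.
P(E|T2) = 1 − 0.661 = 0.339.
P(E|T3) = 1 − 0.809 = 0.191.
P(E|T4) = 1 − 0.817 = 0.183.
P(E) = P(E|T1)·P(T1) + P(E|T2)·P(T2) + P(E|T3)·P(T3) + P(E|T4)·P(T4) + P(E|T5)·P(T5)
      = 0.101·0.31 + 0.339·0.5 + 0.191·0.07 + 0.183·0.04 + 0.245·0.08
      = 0.03131 + 0.1695 + 0.01337 + 0.00732 + 0.0196 = 0.2411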